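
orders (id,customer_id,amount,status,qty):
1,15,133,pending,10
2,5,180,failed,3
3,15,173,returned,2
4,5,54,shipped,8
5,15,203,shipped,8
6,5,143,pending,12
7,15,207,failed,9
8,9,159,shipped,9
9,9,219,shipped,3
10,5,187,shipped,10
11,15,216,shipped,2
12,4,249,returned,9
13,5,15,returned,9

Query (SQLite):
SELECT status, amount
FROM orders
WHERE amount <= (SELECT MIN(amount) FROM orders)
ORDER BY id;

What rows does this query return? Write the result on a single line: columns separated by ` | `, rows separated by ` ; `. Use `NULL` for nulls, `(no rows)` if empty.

Scalar subquery: MIN(amount) over all orders rows = 15.
Keep rows where amount <= that value.

returned | 15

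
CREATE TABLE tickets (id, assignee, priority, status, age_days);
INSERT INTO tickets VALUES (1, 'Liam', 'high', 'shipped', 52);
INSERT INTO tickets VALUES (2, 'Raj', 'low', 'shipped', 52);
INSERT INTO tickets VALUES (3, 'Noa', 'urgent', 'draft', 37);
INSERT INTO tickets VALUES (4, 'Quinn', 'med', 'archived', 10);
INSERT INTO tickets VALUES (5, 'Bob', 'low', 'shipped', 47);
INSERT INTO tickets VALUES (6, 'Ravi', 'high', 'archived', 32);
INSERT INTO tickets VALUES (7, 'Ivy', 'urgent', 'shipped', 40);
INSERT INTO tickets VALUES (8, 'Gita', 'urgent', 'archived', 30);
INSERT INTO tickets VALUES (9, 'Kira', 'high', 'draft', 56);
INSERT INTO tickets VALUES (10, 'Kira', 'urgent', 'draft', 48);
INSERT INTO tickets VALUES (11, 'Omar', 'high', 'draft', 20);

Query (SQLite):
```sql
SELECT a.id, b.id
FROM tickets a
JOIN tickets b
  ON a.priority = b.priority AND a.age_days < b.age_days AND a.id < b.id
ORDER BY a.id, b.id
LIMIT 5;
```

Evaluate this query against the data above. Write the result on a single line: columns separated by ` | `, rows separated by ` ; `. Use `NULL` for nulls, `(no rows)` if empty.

Pairs (a,b) with same priority, a.age_days < b.age_days, a.id < b.id.
priority groups: high:{1,6,9,11} low:{2,5} med:{4} urgent:{3,7,8,10}
Ordered by (a.id, b.id); first 5.

1 | 9 ; 3 | 7 ; 3 | 10 ; 6 | 9 ; 7 | 10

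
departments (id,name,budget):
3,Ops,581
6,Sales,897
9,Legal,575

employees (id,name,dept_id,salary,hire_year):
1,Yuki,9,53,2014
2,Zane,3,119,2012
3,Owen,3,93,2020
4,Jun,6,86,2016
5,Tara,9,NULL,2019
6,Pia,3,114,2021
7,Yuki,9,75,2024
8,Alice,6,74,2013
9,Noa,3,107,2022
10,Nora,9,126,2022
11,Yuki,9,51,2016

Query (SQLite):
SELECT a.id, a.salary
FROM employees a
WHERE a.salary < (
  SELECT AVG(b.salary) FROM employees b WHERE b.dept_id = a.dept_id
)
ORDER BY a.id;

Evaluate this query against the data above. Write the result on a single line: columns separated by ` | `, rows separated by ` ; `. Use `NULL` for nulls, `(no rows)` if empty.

1 | 53 ; 3 | 93 ; 7 | 75 ; 8 | 74 ; 9 | 107 ; 11 | 51

For each employees row a, compute AVG(salary) over rows sharing a.dept_id.
Keep row a if a.salary < that per-group AVG.
  dept_id=3: AVG(salary) = 108.25
  dept_id=6: AVG(salary) = 80.0
  dept_id=9: AVG(salary) = 76.25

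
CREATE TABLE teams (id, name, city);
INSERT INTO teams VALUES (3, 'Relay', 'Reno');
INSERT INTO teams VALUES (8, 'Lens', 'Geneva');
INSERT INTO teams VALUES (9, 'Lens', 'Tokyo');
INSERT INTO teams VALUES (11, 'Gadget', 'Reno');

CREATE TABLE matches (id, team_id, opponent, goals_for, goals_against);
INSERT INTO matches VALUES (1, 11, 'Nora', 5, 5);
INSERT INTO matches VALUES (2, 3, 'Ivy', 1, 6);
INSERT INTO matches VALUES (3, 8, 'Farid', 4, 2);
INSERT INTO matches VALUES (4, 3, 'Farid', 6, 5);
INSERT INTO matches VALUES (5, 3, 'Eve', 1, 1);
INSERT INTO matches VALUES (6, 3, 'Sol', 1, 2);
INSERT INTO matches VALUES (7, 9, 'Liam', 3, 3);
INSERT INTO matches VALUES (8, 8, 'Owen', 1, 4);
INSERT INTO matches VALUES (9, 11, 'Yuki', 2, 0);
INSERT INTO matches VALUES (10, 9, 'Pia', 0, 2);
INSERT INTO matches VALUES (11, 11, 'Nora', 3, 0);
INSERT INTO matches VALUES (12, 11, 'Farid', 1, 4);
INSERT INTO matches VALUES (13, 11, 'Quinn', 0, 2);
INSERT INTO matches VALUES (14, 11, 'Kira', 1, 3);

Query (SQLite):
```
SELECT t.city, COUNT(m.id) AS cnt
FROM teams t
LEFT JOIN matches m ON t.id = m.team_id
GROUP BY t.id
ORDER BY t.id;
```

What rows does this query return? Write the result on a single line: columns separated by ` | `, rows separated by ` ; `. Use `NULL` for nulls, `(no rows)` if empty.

LEFT JOIN keeps every teams row; unmatched ones get NULL for matches columns.
Group by teams.id and compute COUNT(m.id). COUNT(col) of an all-NULL group is 0.
  3: ids {2, 4, 5, 6} → COUNT(m.id)=4
  8: ids {3, 8} → COUNT(m.id)=2
  9: ids {7, 10} → COUNT(m.id)=2
  11: ids {1, 9, 11, 12, 13, 14} → COUNT(m.id)=6

Reno | 4 ; Geneva | 2 ; Tokyo | 2 ; Reno | 6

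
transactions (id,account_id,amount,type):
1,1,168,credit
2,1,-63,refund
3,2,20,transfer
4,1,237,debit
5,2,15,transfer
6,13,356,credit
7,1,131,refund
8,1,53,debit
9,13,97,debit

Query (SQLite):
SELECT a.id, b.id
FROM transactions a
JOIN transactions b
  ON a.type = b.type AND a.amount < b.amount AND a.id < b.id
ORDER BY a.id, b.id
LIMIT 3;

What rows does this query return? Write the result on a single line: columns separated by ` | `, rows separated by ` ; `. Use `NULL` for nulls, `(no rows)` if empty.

Pairs (a,b) with same type, a.amount < b.amount, a.id < b.id.
type groups: credit:{1,6} debit:{4,8,9} refund:{2,7} transfer:{3,5}
Ordered by (a.id, b.id); first 3.

1 | 6 ; 2 | 7 ; 8 | 9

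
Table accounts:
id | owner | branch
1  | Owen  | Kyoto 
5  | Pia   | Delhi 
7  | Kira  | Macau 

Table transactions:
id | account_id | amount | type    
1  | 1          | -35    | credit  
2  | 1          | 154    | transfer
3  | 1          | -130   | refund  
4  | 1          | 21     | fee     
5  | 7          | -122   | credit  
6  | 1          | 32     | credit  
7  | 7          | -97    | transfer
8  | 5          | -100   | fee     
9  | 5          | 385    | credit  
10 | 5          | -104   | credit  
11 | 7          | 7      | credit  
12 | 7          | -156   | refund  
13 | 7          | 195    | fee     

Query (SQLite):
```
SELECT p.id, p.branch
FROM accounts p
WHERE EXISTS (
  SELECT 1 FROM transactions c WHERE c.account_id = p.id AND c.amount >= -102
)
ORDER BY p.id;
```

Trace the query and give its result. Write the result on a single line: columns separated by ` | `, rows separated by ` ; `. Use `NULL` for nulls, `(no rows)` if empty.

For each accounts row, check whether any transactions with matching account_id has amount >= -102.
Keep rows where that is true.

1 | Kyoto ; 5 | Delhi ; 7 | Macau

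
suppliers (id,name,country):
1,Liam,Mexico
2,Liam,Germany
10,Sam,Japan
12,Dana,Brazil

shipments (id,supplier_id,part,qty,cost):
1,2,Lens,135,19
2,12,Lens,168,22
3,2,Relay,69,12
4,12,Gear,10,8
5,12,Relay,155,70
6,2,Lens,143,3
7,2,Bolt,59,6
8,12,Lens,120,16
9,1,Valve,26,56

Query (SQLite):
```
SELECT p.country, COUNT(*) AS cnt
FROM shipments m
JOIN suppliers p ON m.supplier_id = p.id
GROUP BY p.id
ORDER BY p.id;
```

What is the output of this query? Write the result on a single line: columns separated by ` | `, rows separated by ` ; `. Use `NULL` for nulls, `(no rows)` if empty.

Mexico | 1 ; Germany | 4 ; Brazil | 4

Join each shipments row to its suppliers via supplier_id.
Group joined rows by suppliers.id; compute COUNT(*) per group.
  1: ids {9} → COUNT(*)=1
  2: ids {1, 3, 6, 7} → COUNT(*)=4
  12: ids {2, 4, 5, 8} → COUNT(*)=4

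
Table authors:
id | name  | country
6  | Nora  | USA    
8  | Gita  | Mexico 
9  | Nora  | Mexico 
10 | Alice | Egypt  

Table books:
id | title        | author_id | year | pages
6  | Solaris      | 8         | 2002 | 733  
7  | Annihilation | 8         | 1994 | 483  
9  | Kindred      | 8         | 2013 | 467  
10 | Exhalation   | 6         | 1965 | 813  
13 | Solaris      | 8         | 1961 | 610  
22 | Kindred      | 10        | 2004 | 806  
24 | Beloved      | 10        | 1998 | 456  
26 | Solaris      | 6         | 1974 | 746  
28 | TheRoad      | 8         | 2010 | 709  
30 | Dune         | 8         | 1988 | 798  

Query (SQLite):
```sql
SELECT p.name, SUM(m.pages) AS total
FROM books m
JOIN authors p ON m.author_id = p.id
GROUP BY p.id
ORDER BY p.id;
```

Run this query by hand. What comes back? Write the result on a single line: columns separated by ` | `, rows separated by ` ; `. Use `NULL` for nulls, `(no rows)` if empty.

Join each books row to its authors via author_id.
Group joined rows by authors.id; compute SUM(m.pages) per group.
  6: ids {10, 26} → SUM(m.pages)=1559
  8: ids {6, 7, 9, 13, 28, 30} → SUM(m.pages)=3800
  10: ids {22, 24} → SUM(m.pages)=1262

Nora | 1559 ; Gita | 3800 ; Alice | 1262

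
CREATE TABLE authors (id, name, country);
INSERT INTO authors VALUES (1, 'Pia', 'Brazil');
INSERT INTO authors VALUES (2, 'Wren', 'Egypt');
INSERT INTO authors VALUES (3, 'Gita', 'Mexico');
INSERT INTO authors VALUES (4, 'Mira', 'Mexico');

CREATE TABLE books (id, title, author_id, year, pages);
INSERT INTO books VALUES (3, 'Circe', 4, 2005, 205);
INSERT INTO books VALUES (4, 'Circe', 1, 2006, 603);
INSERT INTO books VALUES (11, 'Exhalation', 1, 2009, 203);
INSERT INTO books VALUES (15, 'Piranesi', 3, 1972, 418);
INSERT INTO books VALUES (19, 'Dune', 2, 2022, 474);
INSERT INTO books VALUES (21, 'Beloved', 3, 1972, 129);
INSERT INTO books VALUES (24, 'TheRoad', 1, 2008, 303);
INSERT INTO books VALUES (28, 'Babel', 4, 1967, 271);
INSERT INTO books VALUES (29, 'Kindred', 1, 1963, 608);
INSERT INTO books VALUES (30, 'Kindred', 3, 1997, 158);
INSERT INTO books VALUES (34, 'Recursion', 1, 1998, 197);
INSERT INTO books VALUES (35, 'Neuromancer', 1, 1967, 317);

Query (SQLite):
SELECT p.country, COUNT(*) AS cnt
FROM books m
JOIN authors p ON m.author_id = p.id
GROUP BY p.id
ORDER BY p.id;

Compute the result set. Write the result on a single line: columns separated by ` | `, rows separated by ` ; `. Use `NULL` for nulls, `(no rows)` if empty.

Brazil | 6 ; Egypt | 1 ; Mexico | 3 ; Mexico | 2

Join each books row to its authors via author_id.
Group joined rows by authors.id; compute COUNT(*) per group.
  1: ids {4, 11, 24, 29, 34, 35} → COUNT(*)=6
  2: ids {19} → COUNT(*)=1
  3: ids {15, 21, 30} → COUNT(*)=3
  4: ids {3, 28} → COUNT(*)=2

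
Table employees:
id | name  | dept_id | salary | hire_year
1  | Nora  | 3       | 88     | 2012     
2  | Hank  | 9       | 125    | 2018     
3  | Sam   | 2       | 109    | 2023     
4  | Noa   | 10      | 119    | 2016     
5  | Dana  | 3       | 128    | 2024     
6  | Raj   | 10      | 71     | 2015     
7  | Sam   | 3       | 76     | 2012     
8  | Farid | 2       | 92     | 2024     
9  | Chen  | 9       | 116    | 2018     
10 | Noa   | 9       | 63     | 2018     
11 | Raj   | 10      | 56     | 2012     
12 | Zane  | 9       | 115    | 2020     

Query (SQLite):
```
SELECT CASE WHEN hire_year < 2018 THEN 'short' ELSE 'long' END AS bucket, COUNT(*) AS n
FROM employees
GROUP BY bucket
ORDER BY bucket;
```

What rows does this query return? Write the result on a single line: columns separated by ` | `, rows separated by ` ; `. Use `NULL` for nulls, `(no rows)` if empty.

long | 7 ; short | 5

Bucket rows by hire_year < 2018 → 'short' else 'long'; count each bucket.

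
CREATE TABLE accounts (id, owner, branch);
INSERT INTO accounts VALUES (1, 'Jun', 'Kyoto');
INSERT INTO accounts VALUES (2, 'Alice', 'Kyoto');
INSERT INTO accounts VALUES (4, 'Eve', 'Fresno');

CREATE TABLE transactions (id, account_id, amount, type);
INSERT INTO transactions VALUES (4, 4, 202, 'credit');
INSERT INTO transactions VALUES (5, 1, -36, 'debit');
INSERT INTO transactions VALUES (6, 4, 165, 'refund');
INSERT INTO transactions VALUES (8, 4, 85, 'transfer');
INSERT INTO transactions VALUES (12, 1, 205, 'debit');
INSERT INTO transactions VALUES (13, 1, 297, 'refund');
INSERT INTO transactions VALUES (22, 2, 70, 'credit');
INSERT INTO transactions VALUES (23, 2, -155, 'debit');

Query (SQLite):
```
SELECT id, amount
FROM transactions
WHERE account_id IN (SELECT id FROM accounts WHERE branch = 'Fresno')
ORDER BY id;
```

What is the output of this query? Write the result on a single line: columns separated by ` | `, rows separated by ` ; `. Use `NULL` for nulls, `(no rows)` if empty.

Inner query: accounts.id where branch = 'Fresno'.
Outer: keep transactions rows whose account_id is in that set.
Inner query → {4}

4 | 202 ; 6 | 165 ; 8 | 85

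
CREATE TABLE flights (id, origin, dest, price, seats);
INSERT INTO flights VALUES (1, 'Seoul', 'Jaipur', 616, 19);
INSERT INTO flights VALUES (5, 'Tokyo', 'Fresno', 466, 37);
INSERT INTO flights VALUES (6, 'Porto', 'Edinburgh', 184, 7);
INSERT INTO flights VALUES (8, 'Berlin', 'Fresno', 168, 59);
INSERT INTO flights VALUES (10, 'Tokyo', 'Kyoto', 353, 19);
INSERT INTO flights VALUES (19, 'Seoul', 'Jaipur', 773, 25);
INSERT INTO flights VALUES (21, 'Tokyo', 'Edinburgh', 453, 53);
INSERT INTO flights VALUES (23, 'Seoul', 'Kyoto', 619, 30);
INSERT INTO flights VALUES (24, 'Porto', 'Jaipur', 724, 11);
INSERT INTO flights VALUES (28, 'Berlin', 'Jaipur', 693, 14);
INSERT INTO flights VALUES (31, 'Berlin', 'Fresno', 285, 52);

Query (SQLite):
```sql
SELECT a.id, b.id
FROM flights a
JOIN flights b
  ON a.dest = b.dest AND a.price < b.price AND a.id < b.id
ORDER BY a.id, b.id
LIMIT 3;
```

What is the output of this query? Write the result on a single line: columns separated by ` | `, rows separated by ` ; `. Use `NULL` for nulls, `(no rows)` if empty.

1 | 19 ; 1 | 24 ; 1 | 28

Pairs (a,b) with same dest, a.price < b.price, a.id < b.id.
dest groups: Edinburgh:{6,21} Fresno:{5,8,31} Jaipur:{1,19,24,28} Kyoto:{10,23}
Ordered by (a.id, b.id); first 3.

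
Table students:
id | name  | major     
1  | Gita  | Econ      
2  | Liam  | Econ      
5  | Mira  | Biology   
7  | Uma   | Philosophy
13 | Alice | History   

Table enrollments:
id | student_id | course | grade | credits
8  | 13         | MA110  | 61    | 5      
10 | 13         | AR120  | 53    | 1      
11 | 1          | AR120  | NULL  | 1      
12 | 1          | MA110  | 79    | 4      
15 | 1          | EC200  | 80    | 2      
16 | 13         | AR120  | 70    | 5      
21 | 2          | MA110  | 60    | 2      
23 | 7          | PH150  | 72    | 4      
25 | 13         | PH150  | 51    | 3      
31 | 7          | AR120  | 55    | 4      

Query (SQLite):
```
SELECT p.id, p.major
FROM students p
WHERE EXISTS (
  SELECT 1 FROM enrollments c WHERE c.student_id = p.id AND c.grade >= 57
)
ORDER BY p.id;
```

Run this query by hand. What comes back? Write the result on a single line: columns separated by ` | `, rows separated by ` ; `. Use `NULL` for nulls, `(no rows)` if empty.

1 | Econ ; 2 | Econ ; 7 | Philosophy ; 13 | History

For each students row, check whether any enrollments with matching student_id has grade >= 57.
Keep rows where that is true.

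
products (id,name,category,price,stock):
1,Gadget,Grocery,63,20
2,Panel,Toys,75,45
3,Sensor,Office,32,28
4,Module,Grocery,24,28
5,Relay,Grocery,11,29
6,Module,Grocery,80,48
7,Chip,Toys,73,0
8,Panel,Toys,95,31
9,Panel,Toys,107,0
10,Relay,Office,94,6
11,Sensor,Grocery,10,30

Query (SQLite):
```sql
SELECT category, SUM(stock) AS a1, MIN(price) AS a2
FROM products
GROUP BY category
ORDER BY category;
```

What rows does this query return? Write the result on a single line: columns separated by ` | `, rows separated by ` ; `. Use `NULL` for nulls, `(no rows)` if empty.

Group products by category.
Per group compute: SUM(stock), MIN(price).
  Grocery: ids {1, 4, 5, 6, 11} → SUM(stock)=155, MIN(price)=10
  Office: ids {3, 10} → SUM(stock)=34, MIN(price)=32
  Toys: ids {2, 7, 8, 9} → SUM(stock)=76, MIN(price)=73

Grocery | 155 | 10 ; Office | 34 | 32 ; Toys | 76 | 73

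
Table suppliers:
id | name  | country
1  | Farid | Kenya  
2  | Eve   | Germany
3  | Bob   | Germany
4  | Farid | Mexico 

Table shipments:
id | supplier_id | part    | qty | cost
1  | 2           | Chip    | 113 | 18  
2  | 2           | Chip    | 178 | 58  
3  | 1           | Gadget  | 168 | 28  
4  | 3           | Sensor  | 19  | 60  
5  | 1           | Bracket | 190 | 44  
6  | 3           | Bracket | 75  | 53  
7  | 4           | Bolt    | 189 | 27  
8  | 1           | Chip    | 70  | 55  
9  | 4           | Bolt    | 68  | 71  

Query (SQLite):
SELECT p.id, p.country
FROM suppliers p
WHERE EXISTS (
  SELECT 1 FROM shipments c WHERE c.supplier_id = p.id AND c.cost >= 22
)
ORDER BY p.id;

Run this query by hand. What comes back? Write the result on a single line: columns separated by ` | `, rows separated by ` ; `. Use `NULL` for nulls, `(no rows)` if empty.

For each suppliers row, check whether any shipments with matching supplier_id has cost >= 22.
Keep rows where that is true.

1 | Kenya ; 2 | Germany ; 3 | Germany ; 4 | Mexico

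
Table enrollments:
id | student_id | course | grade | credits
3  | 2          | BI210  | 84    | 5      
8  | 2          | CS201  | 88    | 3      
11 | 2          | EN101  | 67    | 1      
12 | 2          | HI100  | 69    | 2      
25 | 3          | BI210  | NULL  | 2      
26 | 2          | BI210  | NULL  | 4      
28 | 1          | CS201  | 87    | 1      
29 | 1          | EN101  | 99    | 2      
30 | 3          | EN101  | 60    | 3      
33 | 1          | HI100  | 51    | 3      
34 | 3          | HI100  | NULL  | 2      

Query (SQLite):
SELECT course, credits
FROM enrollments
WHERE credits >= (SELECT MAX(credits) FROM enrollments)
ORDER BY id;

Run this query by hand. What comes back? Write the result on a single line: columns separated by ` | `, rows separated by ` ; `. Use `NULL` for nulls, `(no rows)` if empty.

Scalar subquery: MAX(credits) over all enrollments rows = 5.
Keep rows where credits >= that value.

BI210 | 5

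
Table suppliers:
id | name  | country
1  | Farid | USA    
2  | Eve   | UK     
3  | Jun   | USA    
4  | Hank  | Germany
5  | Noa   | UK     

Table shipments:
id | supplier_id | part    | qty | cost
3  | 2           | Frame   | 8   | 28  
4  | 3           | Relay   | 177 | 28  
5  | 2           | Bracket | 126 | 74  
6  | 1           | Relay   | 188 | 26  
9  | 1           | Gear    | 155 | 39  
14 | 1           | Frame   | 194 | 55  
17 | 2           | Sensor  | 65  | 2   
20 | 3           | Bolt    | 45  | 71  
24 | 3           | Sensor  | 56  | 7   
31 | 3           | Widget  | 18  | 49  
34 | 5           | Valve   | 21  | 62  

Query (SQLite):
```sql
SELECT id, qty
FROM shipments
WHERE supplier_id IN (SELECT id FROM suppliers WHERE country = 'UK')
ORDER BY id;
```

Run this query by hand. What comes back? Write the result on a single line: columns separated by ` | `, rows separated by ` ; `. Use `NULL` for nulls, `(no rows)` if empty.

Inner query: suppliers.id where country = 'UK'.
Outer: keep shipments rows whose supplier_id is in that set.
Inner query → {2, 5}

3 | 8 ; 5 | 126 ; 17 | 65 ; 34 | 21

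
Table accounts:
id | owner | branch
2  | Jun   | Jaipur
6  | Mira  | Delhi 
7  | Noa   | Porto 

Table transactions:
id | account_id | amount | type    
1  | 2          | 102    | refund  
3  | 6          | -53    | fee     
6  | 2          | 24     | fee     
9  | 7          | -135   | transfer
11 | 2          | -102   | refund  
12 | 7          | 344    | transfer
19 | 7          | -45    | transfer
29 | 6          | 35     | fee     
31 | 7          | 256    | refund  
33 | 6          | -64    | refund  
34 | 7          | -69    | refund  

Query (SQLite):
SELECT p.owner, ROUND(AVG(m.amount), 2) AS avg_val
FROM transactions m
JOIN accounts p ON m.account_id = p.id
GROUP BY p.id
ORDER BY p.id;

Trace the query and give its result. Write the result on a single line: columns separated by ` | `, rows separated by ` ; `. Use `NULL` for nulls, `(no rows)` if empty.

Jun | 8 ; Mira | -27.33 ; Noa | 70.2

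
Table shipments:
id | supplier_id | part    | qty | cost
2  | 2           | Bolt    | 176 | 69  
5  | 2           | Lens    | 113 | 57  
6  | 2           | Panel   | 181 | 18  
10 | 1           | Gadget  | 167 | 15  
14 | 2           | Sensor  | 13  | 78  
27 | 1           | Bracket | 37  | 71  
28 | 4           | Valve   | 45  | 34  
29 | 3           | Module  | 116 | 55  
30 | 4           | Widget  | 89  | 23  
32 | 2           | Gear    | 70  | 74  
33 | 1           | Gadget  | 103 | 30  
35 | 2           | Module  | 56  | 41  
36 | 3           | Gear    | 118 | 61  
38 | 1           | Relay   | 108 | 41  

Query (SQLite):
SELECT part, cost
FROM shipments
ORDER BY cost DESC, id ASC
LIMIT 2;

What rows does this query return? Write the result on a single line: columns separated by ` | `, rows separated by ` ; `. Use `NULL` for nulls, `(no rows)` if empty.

Sensor | 78 ; Gear | 74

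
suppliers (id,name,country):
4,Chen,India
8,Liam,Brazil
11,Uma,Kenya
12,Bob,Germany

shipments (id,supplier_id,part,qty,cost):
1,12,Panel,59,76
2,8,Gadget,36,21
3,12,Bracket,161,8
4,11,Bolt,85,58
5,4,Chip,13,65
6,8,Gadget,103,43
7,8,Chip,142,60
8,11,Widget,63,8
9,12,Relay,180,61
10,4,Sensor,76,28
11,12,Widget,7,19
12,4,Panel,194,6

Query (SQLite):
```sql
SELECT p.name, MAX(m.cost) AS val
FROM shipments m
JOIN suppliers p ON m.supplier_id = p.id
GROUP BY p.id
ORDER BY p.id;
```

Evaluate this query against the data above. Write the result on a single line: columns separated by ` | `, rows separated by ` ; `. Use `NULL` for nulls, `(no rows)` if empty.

Join each shipments row to its suppliers via supplier_id.
Group joined rows by suppliers.id; compute MAX(m.cost) per group.
  4: ids {5, 10, 12} → MAX(m.cost)=65
  8: ids {2, 6, 7} → MAX(m.cost)=60
  11: ids {4, 8} → MAX(m.cost)=58
  12: ids {1, 3, 9, 11} → MAX(m.cost)=76

Chen | 65 ; Liam | 60 ; Uma | 58 ; Bob | 76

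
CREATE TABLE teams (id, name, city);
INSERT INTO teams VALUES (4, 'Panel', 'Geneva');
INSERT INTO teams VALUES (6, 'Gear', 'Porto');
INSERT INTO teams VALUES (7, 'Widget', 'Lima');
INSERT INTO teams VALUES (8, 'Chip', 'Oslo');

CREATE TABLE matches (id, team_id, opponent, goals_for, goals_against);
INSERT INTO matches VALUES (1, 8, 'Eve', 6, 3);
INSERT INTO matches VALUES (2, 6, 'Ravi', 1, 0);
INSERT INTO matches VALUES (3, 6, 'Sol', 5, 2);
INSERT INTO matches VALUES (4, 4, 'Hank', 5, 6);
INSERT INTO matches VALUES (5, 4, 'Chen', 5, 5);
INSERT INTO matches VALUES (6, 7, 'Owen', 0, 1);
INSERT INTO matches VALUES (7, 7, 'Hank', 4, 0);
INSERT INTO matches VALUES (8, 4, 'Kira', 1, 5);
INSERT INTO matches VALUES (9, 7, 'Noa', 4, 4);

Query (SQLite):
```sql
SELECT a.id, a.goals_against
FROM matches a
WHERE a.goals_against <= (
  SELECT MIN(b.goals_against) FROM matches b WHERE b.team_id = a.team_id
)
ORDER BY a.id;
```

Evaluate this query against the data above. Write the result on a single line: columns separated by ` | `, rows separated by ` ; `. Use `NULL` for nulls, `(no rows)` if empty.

For each matches row a, compute MIN(goals_against) over rows sharing a.team_id.
Keep row a if a.goals_against <= that per-group MIN.
  team_id=4: MIN(goals_against) = 5
  team_id=6: MIN(goals_against) = 0
  team_id=7: MIN(goals_against) = 0
  team_id=8: MIN(goals_against) = 3

1 | 3 ; 2 | 0 ; 5 | 5 ; 7 | 0 ; 8 | 5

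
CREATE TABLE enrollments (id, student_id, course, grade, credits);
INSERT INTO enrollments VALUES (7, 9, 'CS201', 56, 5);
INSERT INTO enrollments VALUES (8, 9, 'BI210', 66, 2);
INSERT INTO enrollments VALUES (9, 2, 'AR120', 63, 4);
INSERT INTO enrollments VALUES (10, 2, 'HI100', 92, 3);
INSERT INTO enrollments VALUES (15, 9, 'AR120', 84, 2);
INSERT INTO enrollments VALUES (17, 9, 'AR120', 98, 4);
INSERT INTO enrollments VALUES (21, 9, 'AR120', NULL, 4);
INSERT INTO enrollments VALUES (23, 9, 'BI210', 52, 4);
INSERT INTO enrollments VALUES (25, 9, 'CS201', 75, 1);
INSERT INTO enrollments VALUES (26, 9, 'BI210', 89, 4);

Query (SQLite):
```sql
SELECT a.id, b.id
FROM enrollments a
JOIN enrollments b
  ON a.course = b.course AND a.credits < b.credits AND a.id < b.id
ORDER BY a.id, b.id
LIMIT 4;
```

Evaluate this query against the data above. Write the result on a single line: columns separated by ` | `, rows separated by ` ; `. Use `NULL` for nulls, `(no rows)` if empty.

8 | 23 ; 8 | 26 ; 15 | 17 ; 15 | 21

Pairs (a,b) with same course, a.credits < b.credits, a.id < b.id.
course groups: AR120:{9,15,17,21} BI210:{8,23,26} CS201:{7,25} HI100:{10}
Ordered by (a.id, b.id); first 4.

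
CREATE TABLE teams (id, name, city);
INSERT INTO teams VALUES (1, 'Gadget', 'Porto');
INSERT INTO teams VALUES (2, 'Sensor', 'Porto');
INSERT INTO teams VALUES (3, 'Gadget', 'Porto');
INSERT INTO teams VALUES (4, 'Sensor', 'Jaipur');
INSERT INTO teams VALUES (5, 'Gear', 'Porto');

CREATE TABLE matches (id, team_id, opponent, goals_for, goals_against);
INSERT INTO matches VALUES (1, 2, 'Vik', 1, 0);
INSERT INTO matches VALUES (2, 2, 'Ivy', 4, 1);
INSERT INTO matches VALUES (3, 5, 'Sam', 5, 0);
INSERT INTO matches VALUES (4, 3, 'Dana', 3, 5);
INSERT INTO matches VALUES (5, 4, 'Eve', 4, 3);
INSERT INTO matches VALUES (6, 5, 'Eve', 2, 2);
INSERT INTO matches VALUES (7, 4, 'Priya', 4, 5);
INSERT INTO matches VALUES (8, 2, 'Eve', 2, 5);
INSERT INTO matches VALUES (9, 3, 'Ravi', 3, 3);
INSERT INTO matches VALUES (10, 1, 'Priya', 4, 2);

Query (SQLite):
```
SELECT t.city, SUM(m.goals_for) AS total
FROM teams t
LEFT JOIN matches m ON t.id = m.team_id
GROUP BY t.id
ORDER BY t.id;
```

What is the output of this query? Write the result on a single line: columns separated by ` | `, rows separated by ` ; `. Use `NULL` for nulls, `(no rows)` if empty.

LEFT JOIN keeps every teams row; unmatched ones get NULL for matches columns.
Group by teams.id and compute SUM(m.goals_for). SUM over an all-NULL group is NULL.
  1: ids {10} → SUM(m.goals_for)=4
  2: ids {1, 2, 8} → SUM(m.goals_for)=7
  3: ids {4, 9} → SUM(m.goals_for)=6
  4: ids {5, 7} → SUM(m.goals_for)=8
  5: ids {3, 6} → SUM(m.goals_for)=7

Porto | 4 ; Porto | 7 ; Porto | 6 ; Jaipur | 8 ; Porto | 7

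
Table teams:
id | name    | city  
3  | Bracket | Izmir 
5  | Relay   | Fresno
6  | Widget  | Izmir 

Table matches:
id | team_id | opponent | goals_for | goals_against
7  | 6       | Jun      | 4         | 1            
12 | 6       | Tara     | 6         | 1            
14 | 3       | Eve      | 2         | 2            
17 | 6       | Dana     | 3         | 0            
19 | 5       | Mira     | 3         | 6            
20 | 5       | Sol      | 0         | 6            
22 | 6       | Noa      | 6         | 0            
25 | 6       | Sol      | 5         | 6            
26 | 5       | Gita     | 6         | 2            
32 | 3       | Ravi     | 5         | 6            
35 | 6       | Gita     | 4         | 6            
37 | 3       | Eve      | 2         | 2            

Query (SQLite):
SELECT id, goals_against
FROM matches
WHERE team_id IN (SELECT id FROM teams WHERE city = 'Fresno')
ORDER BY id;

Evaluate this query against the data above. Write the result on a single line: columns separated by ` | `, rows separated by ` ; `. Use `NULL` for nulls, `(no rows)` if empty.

19 | 6 ; 20 | 6 ; 26 | 2

Inner query: teams.id where city = 'Fresno'.
Outer: keep matches rows whose team_id is in that set.
Inner query → {5}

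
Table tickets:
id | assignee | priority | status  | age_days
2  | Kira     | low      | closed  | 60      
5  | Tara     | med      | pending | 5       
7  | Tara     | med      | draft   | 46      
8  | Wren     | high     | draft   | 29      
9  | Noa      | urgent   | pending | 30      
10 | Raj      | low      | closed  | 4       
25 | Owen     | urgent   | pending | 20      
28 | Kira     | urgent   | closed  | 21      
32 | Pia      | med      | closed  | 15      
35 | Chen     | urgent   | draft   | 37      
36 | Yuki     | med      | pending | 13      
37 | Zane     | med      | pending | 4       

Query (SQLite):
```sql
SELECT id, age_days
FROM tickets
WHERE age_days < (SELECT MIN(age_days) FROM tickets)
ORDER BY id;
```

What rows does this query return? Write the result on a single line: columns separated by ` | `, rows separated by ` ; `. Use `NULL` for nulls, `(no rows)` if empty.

(no rows)

Scalar subquery: MIN(age_days) over all tickets rows = 4.
Keep rows where age_days < that value.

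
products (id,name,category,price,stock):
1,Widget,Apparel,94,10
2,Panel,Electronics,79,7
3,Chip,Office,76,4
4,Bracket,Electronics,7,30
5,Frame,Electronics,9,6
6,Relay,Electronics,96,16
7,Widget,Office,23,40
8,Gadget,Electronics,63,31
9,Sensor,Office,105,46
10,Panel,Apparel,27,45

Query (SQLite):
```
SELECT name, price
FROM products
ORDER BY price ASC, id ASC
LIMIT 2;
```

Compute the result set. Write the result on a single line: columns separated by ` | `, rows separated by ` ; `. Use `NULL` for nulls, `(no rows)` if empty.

Bracket | 7 ; Frame | 9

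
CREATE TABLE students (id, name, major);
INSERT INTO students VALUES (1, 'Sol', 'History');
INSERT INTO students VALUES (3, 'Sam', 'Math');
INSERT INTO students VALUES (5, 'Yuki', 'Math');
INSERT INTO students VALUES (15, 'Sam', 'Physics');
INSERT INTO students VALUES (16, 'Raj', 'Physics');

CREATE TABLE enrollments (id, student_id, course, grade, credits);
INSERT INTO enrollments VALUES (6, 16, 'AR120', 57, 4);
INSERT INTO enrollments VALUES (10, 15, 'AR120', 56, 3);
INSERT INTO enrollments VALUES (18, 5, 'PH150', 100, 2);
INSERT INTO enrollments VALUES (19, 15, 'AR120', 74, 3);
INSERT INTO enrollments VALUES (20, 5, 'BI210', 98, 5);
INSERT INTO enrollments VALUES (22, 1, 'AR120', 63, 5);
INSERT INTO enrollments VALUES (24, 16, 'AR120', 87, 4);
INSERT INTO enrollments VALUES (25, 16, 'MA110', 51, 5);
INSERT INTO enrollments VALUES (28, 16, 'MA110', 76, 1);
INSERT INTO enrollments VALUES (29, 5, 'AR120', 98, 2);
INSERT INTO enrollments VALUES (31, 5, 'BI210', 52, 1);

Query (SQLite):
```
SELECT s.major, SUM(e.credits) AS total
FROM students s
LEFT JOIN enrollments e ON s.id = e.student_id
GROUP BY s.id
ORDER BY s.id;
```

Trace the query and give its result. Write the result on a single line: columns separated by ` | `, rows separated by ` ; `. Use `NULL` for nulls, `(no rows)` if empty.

LEFT JOIN keeps every students row; unmatched ones get NULL for enrollments columns.
Group by students.id and compute SUM(e.credits). SUM over an all-NULL group is NULL.
  1: ids {22} → SUM(e.credits)=5
  3: ids {—} → SUM(e.credits)=NULL
  5: ids {18, 20, 29, 31} → SUM(e.credits)=10
  15: ids {10, 19} → SUM(e.credits)=6
  16: ids {6, 24, 25, 28} → SUM(e.credits)=14

History | 5 ; Math | NULL ; Math | 10 ; Physics | 6 ; Physics | 14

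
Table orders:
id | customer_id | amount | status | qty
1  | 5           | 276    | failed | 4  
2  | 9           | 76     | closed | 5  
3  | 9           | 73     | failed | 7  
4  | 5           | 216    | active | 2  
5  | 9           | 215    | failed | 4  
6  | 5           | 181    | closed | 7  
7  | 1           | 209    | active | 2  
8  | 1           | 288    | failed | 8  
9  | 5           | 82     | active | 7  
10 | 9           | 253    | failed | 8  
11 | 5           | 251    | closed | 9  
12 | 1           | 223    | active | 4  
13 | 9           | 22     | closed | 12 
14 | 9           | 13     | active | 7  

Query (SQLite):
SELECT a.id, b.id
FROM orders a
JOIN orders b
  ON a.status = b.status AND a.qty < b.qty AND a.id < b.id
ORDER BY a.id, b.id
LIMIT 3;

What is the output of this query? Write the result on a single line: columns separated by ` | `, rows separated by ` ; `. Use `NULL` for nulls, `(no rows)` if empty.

1 | 3 ; 1 | 8 ; 1 | 10

Pairs (a,b) with same status, a.qty < b.qty, a.id < b.id.
status groups: active:{4,7,9,12,14} closed:{2,6,11,13} failed:{1,3,5,8,10}
Ordered by (a.id, b.id); first 3.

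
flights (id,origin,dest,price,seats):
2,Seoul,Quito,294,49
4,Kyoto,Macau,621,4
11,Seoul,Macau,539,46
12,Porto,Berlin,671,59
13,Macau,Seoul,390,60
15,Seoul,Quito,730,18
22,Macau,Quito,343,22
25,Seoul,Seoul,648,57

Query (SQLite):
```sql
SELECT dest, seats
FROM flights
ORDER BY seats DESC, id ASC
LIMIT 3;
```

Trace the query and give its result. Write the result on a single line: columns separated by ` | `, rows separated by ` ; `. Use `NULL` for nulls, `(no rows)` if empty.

Seoul | 60 ; Berlin | 59 ; Seoul | 57

Sort by seats desc, tiebreak id asc: (60, id=13), (59, id=12), (57, id=25), (49, id=2), (46, id=11), (22, id=22) …. Take first 3.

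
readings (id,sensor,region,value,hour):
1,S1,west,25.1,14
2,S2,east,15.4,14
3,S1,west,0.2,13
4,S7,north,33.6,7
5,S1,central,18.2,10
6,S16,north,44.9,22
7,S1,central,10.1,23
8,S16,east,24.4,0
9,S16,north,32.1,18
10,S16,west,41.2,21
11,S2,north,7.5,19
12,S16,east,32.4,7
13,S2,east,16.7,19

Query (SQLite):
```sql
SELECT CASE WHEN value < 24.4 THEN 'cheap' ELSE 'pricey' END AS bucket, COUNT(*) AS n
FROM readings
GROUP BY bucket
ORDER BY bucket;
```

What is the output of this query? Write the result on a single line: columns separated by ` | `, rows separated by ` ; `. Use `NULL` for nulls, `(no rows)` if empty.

cheap | 6 ; pricey | 7

Bucket rows by value < 24.4 → 'cheap' else 'pricey'; count each bucket.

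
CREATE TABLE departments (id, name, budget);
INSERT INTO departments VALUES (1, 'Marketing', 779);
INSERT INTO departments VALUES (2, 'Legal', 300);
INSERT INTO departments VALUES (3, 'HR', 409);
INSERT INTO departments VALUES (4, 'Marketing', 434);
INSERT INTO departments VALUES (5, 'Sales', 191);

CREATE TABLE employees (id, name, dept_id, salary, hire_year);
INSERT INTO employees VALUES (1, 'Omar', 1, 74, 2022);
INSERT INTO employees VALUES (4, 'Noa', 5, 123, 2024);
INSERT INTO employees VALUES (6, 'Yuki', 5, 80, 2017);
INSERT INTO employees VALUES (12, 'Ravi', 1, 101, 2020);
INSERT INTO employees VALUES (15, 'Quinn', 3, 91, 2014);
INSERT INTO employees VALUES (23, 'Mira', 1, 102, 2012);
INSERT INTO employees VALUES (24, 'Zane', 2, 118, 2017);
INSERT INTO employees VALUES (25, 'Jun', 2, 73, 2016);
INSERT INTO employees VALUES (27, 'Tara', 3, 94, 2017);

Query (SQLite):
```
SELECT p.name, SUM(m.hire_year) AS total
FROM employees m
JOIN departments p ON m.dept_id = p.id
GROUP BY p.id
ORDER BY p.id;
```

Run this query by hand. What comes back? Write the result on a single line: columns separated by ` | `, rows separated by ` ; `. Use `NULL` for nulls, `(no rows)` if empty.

Join each employees row to its departments via dept_id.
Group joined rows by departments.id; compute SUM(m.hire_year) per group.
  1: ids {1, 12, 23} → SUM(m.hire_year)=6054
  2: ids {24, 25} → SUM(m.hire_year)=4033
  3: ids {15, 27} → SUM(m.hire_year)=4031
  5: ids {4, 6} → SUM(m.hire_year)=4041

Marketing | 6054 ; Legal | 4033 ; HR | 4031 ; Sales | 4041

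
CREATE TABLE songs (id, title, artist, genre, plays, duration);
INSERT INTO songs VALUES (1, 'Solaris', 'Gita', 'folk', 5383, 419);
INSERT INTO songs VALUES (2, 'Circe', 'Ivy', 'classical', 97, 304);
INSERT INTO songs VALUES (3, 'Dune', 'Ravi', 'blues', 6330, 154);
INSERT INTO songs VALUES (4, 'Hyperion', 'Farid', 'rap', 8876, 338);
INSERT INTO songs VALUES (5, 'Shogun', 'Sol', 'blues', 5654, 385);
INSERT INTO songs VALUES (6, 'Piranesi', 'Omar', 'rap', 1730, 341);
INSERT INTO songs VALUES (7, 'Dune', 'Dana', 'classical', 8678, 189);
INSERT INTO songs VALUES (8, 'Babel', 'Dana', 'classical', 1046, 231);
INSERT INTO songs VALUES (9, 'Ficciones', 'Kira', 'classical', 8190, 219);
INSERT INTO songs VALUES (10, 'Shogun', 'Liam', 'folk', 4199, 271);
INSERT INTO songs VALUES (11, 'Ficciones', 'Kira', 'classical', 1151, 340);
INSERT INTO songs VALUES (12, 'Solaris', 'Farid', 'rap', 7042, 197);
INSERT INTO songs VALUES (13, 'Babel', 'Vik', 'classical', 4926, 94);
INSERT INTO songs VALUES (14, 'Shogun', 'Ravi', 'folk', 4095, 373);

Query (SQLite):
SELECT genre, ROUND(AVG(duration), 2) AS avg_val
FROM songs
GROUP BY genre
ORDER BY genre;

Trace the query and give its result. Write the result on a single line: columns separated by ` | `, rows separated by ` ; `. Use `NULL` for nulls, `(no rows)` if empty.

Partition songs by genre; compute ROUND(AVG(duration), 2) within each group.
  blues: ids {3, 5} → ROUND(AVG(duration), 2)=269.5
  classical: ids {2, 7, 8, 9, 11, 13} → ROUND(AVG(duration), 2)=229.5
  folk: ids {1, 10, 14} → ROUND(AVG(duration), 2)=354.33
  rap: ids {4, 6, 12} → ROUND(AVG(duration), 2)=292

blues | 269.5 ; classical | 229.5 ; folk | 354.33 ; rap | 292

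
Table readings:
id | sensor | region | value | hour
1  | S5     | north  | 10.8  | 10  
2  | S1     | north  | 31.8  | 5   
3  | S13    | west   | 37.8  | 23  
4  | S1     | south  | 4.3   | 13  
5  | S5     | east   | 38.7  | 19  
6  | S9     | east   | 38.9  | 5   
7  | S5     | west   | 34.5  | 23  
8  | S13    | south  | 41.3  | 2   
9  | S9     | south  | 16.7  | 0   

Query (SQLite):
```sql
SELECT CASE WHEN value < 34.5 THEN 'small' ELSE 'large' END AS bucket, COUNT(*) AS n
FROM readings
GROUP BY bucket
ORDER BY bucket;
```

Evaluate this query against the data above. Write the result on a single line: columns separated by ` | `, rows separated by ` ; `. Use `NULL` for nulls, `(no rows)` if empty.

large | 5 ; small | 4

Bucket rows by value < 34.5 → 'small' else 'large'; count each bucket.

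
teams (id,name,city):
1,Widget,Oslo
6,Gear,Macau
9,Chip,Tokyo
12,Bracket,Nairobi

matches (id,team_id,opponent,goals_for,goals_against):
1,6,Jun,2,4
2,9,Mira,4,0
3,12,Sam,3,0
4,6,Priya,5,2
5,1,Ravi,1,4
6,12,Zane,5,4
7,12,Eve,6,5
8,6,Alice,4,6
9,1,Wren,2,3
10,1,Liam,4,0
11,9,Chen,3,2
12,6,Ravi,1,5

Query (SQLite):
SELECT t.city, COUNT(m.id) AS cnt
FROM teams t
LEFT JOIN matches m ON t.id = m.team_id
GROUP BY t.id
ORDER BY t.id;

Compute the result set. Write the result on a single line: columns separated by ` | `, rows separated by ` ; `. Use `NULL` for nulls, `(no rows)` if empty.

Oslo | 3 ; Macau | 4 ; Tokyo | 2 ; Nairobi | 3

LEFT JOIN keeps every teams row; unmatched ones get NULL for matches columns.
Group by teams.id and compute COUNT(m.id). COUNT(col) of an all-NULL group is 0.
  1: ids {5, 9, 10} → COUNT(m.id)=3
  6: ids {1, 4, 8, 12} → COUNT(m.id)=4
  9: ids {2, 11} → COUNT(m.id)=2
  12: ids {3, 6, 7} → COUNT(m.id)=3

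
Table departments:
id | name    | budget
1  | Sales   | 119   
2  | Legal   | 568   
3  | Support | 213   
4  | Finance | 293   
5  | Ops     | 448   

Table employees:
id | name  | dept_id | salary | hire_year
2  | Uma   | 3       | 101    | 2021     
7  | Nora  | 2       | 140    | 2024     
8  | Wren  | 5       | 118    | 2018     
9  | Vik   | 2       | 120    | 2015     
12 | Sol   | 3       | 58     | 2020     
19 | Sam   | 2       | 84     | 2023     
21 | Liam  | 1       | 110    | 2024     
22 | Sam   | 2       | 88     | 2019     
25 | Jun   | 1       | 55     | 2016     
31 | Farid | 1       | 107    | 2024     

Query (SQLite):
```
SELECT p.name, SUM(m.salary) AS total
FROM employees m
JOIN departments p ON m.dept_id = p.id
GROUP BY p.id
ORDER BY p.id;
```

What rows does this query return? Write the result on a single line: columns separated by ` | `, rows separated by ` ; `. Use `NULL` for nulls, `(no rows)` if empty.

Join each employees row to its departments via dept_id.
Group joined rows by departments.id; compute SUM(m.salary) per group.
  1: ids {21, 25, 31} → SUM(m.salary)=272
  2: ids {7, 9, 19, 22} → SUM(m.salary)=432
  3: ids {2, 12} → SUM(m.salary)=159
  5: ids {8} → SUM(m.salary)=118

Sales | 272 ; Legal | 432 ; Support | 159 ; Ops | 118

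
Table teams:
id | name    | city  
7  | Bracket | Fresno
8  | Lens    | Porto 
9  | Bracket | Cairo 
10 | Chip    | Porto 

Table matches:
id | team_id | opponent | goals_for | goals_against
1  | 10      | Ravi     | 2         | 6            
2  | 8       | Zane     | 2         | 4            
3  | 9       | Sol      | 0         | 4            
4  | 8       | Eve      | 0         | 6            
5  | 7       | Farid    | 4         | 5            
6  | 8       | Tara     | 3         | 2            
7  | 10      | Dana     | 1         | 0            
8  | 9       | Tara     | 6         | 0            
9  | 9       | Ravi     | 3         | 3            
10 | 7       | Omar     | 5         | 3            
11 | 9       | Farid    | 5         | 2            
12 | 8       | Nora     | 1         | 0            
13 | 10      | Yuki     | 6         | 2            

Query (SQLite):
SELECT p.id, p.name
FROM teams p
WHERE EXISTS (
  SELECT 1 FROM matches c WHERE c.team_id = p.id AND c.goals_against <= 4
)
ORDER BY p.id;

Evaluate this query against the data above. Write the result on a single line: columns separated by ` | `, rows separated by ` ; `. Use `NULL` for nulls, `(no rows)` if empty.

7 | Bracket ; 8 | Lens ; 9 | Bracket ; 10 | Chip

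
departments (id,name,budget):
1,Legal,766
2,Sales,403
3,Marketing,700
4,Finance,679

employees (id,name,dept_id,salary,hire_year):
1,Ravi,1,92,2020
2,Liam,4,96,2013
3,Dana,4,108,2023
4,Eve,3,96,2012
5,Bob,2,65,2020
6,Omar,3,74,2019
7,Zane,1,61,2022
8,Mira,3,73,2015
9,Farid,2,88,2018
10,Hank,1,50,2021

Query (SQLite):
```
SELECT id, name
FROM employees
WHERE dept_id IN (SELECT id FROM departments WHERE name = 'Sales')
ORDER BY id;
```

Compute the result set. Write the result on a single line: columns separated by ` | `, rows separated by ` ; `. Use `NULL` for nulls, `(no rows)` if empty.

Inner query: departments.id where name = 'Sales'.
Outer: keep employees rows whose dept_id is in that set.
Inner query → {2}

5 | Bob ; 9 | Farid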